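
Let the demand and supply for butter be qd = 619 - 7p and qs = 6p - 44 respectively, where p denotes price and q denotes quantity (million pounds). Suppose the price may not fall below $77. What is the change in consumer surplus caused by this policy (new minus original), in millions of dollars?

-4446

Without the control the market clears where 619 - 7p = 6p - 44, i.e. p* = 51 and q* = 262.
Since 77 > 51, the floor is binding.
At p = 77: qd = 619 - 7·77 = 80 and qs = 6·77 - 44 = 418.
Consumer surplus without the control is ½ · (619/7 - 51) · 262 = 34322/7.
With the floor, consumers buy 80 units at 77, so CS = ½ · (619/7 - 77) · 80 = 3200/7.
Change in consumer surplus = 3200/7 - 34322/7 = -4446.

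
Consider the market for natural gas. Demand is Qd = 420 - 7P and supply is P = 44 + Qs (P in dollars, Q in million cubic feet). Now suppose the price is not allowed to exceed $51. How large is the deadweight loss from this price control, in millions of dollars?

Rearranging supply gives Qs = P - 44. Setting quantity demanded equal to quantity supplied, 420 - 7P = P - 44, gives P* = 58 and Q* = 14.
The ceiling of 51 is below the equilibrium price 58, so it binds.
At P = 51: Qd = 420 - 7·51 = 63 and Qs = 51 - 44 = 7.
Quantity traded falls to 7. At Q = 7 the demand price is (420 - 7)/7 = 59 and the supply price is 44 + 7 = 51.
Deadweight loss = ½ · (59 - 51) · (14 - 7) = ½ · 8 · 7 = 28.

28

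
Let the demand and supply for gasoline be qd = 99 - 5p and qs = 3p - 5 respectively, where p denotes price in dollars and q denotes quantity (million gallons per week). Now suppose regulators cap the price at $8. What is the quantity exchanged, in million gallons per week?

19

In a free market, 99 - 5p = 3p - 5 gives the equilibrium p* = 13, q* = 34.
The ceiling of 8 is below the equilibrium price 13, so it binds.
At p = 8: qd = 99 - 5·8 = 59 and qs = 3·8 - 5 = 19.
The quantity actually transacted is the short side, supply: 19.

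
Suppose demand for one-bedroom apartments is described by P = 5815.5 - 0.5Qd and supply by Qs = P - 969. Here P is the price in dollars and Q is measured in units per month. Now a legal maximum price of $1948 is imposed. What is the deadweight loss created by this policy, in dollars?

Rearranging demand gives Qd = 11631 - 2P. In a free market, 11631 - 2P = P - 969 gives the equilibrium P* = 4200, Q* = 3231.
Because the ceiling (1948) lies below the market-clearing price, it is binding.
At P = 1948: Qd = 11631 - 2·1948 = 7735 and Qs = 1948 - 969 = 979.
Quantity traded falls to 979. At Q = 979 the demand price is (11631 - 979)/2 = 5326 and the supply price is 969 + 979 = 1948.
Deadweight loss = ½ · (5326 - 1948) · (3231 - 979) = ½ · 3378 · 2252 = 3803628.

3803628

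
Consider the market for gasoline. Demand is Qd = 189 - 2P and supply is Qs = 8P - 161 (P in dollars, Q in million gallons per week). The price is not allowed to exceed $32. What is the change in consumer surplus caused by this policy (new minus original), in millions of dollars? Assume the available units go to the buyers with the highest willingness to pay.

In a free market, 189 - 2P = 8P - 161 gives the equilibrium P* = 35, Q* = 119.
Since 32 < 35, the ceiling is binding.
At P = 32: Qd = 189 - 2·32 = 125 and Qs = 8·32 - 161 = 95.
Consumer surplus without the control is ½ · (94.5 - 35) · 119 = 3540.25.
With the ceiling, 95 units are sold at 32 (assume they go to the highest-value buyers). The demand price at Q = 95 is 47, so CS = ½ · [(94.5 - 32) + (47 - 32)] · 95 = 3681.25.
Change in consumer surplus = 3681.25 - 3540.25 = 141.

141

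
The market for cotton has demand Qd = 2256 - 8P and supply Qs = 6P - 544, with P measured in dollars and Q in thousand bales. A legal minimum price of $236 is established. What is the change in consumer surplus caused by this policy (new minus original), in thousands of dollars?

Setting quantity demanded equal to quantity supplied, 2256 - 8P = 6P - 544, gives P* = 200 and Q* = 656.
Because the floor (236) lies above the market-clearing price, it is binding.
At P = 236: Qd = 2256 - 8·236 = 368 and Qs = 6·236 - 544 = 872.
Consumer surplus without the control is ½ · (282 - 200) · 656 = 26896.
With the floor, consumers buy 368 units at 236, so CS = ½ · (282 - 236) · 368 = 8464.
Change in consumer surplus = 8464 - 26896 = -18432.

-18432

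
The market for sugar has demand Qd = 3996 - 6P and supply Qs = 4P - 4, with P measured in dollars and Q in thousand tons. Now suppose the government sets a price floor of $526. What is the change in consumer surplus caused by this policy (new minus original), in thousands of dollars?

-153468

In a free market, 3996 - 6P = 4P - 4 gives the equilibrium P* = 400, Q* = 1596.
Because the floor (526) lies above the market-clearing price, it is binding.
At P = 526: Qd = 3996 - 6·526 = 840 and Qs = 4·526 - 4 = 2100.
Consumer surplus without the control is ½ · (666 - 400) · 1596 = 212268.
With the floor, consumers buy 840 units at 526, so CS = ½ · (666 - 526) · 840 = 58800.
Change in consumer surplus = 58800 - 212268 = -153468.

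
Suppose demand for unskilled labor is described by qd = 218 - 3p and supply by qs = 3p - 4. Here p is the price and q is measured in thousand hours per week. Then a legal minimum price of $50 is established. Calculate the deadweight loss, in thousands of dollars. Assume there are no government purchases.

In a free market, 218 - 3p = 3p - 4 gives the equilibrium p* = 37, q* = 107.
The floor of 50 is above the equilibrium price 37, so it binds.
At p = 50: qd = 218 - 3·50 = 68 and qs = 3·50 - 4 = 146.
Quantity traded falls to 68. At q = 68 the demand price is (218 - 68)/3 = 50 and the supply price is (4 + 68)/3 = 24.
Deadweight loss = ½ · (50 - 24) · (107 - 68) = ½ · 26 · 39 = 507.

507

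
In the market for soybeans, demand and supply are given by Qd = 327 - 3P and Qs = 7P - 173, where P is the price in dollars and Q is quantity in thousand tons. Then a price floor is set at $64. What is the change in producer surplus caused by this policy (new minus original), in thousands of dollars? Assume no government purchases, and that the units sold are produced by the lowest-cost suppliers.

Without the control the market clears where 327 - 3P = 7P - 173, i.e. P* = 50 and Q* = 177.
Since 64 > 50, the floor is binding.
At P = 64: Qd = 327 - 3·64 = 135 and Qs = 7·64 - 173 = 275.
Producer surplus without the control is ½ · (50 - 173/7) · 177 = 31329/14.
With the floor, 135 units are sold at 64. The supply price at Q = 135 is 44, so PS = ½ · [(64 - 173/7) + (64 - 44)] · 135 = 56025/14.
Change in producer surplus = 56025/14 - 31329/14 = 1764.

1764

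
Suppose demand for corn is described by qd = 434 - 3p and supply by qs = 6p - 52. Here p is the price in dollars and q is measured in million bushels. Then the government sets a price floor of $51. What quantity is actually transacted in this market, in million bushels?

272

Without the control the market clears where 434 - 3p = 6p - 52, i.e. p* = 54 and q* = 272.
Since 51 is below p* = 54, the floor does not bind and the free-market outcome prevails.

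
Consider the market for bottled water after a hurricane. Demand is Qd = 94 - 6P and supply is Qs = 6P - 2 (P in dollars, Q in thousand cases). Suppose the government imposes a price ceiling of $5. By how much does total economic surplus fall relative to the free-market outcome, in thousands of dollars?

54

In a free market, 94 - 6P = 6P - 2 gives the equilibrium P* = 8, Q* = 46.
The ceiling of 5 is below the equilibrium price 8, so it binds.
At P = 5: Qd = 94 - 6·5 = 64 and Qs = 6·5 - 2 = 28.
Quantity traded falls to 28. At Q = 28 the demand price is (94 - 28)/6 = 11 and the supply price is (2 + 28)/6 = 5.
Deadweight loss = ½ · (11 - 5) · (46 - 28) = ½ · 6 · 18 = 54.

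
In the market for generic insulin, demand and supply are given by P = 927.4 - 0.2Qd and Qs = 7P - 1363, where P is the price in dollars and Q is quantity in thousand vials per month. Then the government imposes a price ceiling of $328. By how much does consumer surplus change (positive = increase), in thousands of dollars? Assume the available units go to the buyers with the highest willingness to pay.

15514.4

Rearranging demand gives Qd = 4637 - 5P. In a free market, 4637 - 5P = 7P - 1363 gives the equilibrium P* = 500, Q* = 2137.
Since 328 < 500, the ceiling is binding.
At P = 328: Qd = 4637 - 5·328 = 2997 and Qs = 7·328 - 1363 = 933.
Consumer surplus without the control is ½ · (927.4 - 500) · 2137 = 456676.9.
With the ceiling, 933 units are sold at 328 (assume they go to the highest-value buyers). The demand price at Q = 933 is 740.8, so CS = ½ · [(927.4 - 328) + (740.8 - 328)] · 933 = 472191.3.
Change in consumer surplus = 472191.3 - 456676.9 = 15514.4.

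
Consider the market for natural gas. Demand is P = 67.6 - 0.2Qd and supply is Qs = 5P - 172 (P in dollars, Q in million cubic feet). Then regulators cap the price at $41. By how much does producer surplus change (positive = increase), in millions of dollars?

-580

Rearranging demand gives Qd = 338 - 5P. In a free market, 338 - 5P = 5P - 172 gives the equilibrium P* = 51, Q* = 83.
Because the ceiling (41) lies below the market-clearing price, it is binding.
At P = 41: Qd = 338 - 5·41 = 133 and Qs = 5·41 - 172 = 33.
Producer surplus without the control is ½ · (51 - 34.4) · 83 = 688.9.
With the ceiling, producers sell 33 units at 41, so PS = ½ · (41 - 34.4) · 33 = 108.9.
Change in producer surplus = 108.9 - 688.9 = -580.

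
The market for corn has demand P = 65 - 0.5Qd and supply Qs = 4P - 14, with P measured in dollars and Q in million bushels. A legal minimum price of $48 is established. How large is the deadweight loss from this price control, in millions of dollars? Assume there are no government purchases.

864

Rearranging demand gives Qd = 130 - 2P. In a free market, 130 - 2P = 4P - 14 gives the equilibrium P* = 24, Q* = 82.
Since 48 > 24, the floor is binding.
At P = 48: Qd = 130 - 2·48 = 34 and Qs = 4·48 - 14 = 178.
Quantity traded falls to 34. At Q = 34 the demand price is (130 - 34)/2 = 48 and the supply price is (14 + 34)/4 = 12.
Deadweight loss = ½ · (48 - 12) · (82 - 34) = ½ · 36 · 48 = 864.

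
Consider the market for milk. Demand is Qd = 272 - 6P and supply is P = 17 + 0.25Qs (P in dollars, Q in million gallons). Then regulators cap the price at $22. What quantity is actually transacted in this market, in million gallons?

20

Rearranging supply gives Qs = 4P - 68. Equilibrium: 272 - 6P = 4P - 68, so 340 = 10P and P* = 34, Q* = 68.
Because the ceiling (22) lies below the market-clearing price, it is binding.
At P = 22: Qd = 272 - 6·22 = 140 and Qs = 4·22 - 68 = 20.
The quantity actually transacted is the short side, supply: 20.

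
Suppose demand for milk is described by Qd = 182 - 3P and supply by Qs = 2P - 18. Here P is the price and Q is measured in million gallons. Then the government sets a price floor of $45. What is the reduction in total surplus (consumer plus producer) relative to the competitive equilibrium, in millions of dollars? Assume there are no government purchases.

Without the control the market clears where 182 - 3P = 2P - 18, i.e. P* = 40 and Q* = 62.
Since 45 > 40, the floor is binding.
At P = 45: Qd = 182 - 3·45 = 47 and Qs = 2·45 - 18 = 72.
Quantity traded falls to 47. At Q = 47 the demand price is (182 - 47)/3 = 45 and the supply price is (18 + 47)/2 = 32.5.
Deadweight loss = ½ · (45 - 32.5) · (62 - 47) = ½ · 12.5 · 15 = 93.75.

93.75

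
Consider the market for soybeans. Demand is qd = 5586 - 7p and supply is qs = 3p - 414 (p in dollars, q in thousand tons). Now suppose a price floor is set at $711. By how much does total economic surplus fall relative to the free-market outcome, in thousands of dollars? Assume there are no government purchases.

143745

Equilibrium: 5586 - 7p = 3p - 414, so 6000 = 10p and p* = 600, q* = 1386.
The floor of 711 is above the equilibrium price 600, so it binds.
At p = 711: qd = 5586 - 7·711 = 609 and qs = 3·711 - 414 = 1719.
Quantity traded falls to 609. At q = 609 the demand price is (5586 - 609)/7 = 711 and the supply price is (414 + 609)/3 = 341.
Deadweight loss = ½ · (711 - 341) · (1386 - 609) = ½ · 370 · 777 = 143745.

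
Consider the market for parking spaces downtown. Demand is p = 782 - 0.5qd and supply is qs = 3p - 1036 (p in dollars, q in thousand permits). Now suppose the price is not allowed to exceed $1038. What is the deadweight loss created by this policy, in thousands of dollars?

0

Rearranging demand gives qd = 1564 - 2p. Equilibrium: 1564 - 2p = 3p - 1036, so 2600 = 5p and p* = 520, q* = 524.
Since 1038 is above p* = 520, the ceiling does not bind and the free-market outcome prevails.
Since the control does not bind, no trades are prevented and deadweight loss is zero.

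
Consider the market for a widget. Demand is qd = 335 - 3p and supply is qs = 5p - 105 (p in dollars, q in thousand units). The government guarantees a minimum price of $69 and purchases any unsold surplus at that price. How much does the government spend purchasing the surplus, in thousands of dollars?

7728

Setting quantity demanded equal to quantity supplied, 335 - 3p = 5p - 105, gives p* = 55 and q* = 170.
Since 69 > 55, the floor is binding.
At p = 69: qd = 335 - 3·69 = 128 and qs = 5·69 - 105 = 240.
Surplus = qs - qd = 112.
Government expenditure = surplus × support price = 112 × 69 = 7728.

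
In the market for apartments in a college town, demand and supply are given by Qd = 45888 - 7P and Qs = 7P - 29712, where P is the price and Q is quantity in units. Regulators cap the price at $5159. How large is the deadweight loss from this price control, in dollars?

406567

Equilibrium: 45888 - 7P = 7P - 29712, so 75600 = 14P and P* = 5400, Q* = 8088.
Since 5159 < 5400, the ceiling is binding.
At P = 5159: Qd = 45888 - 7·5159 = 9775 and Qs = 7·5159 - 29712 = 6401.
Quantity traded falls to 6401. At Q = 6401 the demand price is (45888 - 6401)/7 = 5641 and the supply price is (29712 + 6401)/7 = 5159.
Deadweight loss = ½ · (5641 - 5159) · (8088 - 6401) = ½ · 482 · 1687 = 406567.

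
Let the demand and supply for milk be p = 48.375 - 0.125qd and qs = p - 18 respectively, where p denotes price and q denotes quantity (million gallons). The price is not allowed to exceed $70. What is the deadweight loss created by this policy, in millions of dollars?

Rearranging demand gives qd = 387 - 8p. Equilibrium: 387 - 8p = p - 18, so 405 = 9p and p* = 45, q* = 27.
The ceiling of 70 is above the equilibrium price 45, so it is not binding; the market clears at p* = 45, q* = 27.
Since the control does not bind, no trades are prevented and deadweight loss is zero.

0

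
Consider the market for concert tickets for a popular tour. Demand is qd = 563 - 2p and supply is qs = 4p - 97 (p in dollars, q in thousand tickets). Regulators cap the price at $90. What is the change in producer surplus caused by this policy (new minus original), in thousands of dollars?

-6060

Setting quantity demanded equal to quantity supplied, 563 - 2p = 4p - 97, gives p* = 110 and q* = 343.
Since 90 < 110, the ceiling is binding.
At p = 90: qd = 563 - 2·90 = 383 and qs = 4·90 - 97 = 263.
Producer surplus without the control is ½ · (110 - 24.25) · 343 = 14706.125.
With the ceiling, producers sell 263 units at 90, so PS = ½ · (90 - 24.25) · 263 = 8646.125.
Change in producer surplus = 8646.125 - 14706.125 = -6060.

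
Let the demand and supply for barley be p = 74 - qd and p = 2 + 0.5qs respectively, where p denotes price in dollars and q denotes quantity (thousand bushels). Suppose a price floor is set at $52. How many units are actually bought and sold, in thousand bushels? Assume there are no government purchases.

Rearranging demand gives qd = 74 - p; rearranging supply gives qs = 2p - 4. Equilibrium: 74 - p = 2p - 4, so 78 = 3p and p* = 26, q* = 48.
Since 52 > 26, the floor is binding.
At p = 52: qd = 74 - 52 = 22 and qs = 2·52 - 4 = 100.
The quantity actually transacted is the short side, demand: 22.

22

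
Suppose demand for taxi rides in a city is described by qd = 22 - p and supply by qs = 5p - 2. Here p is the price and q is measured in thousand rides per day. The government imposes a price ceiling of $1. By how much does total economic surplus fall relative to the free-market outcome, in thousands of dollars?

Equilibrium: 22 - p = 5p - 2, so 24 = 6p and p* = 4, q* = 18.
Since 1 < 4, the ceiling is binding.
At p = 1: qd = 22 - 1 = 21 and qs = 5·1 - 2 = 3.
Quantity traded falls to 3. At q = 3 the demand price is 22 - 3 = 19 and the supply price is (2 + 3)/5 = 1.
Deadweight loss = ½ · (19 - 1) · (18 - 3) = ½ · 18 · 15 = 135.

135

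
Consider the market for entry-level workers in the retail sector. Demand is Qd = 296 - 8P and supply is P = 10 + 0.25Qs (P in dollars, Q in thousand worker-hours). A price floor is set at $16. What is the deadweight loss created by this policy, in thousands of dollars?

Rearranging supply gives Qs = 4P - 40. In a free market, 296 - 8P = 4P - 40 gives the equilibrium P* = 28, Q* = 72.
The floor of 16 is below the equilibrium price 28, so it is not binding; the market clears at P* = 28, Q* = 72.
Since the control does not bind, no trades are prevented and deadweight loss is zero.

0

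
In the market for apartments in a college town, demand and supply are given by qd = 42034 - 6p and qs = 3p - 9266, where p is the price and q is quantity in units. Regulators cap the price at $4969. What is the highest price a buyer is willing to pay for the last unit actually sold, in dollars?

In a free market, 42034 - 6p = 3p - 9266 gives the equilibrium p* = 5700, q* = 7834.
Since 4969 < 5700, the ceiling is binding.
At p = 4969: qd = 42034 - 6·4969 = 12220 and qs = 3·4969 - 9266 = 5641.
Only 5641 units reach the market. On the demand curve, the marginal buyer's willingness to pay at q = 5641 is (42034 - 5641)/6 = 6065.5.

6065.5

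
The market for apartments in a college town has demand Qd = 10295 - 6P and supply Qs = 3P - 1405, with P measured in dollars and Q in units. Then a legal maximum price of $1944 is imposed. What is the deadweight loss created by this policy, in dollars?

Setting quantity demanded equal to quantity supplied, 10295 - 6P = 3P - 1405, gives P* = 1300 and Q* = 2495.
The ceiling of 1944 is above the equilibrium price 1300, so it is not binding; the market clears at P* = 1300, Q* = 2495.
Since the control does not bind, no trades are prevented and deadweight loss is zero.

0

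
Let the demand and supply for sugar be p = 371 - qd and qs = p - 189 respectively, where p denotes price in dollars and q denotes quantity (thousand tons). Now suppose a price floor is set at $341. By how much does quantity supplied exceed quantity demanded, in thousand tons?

Rearranging demand gives qd = 371 - p. Without the control the market clears where 371 - p = p - 189, i.e. p* = 280 and q* = 91.
The floor of 341 is above the equilibrium price 280, so it binds.
At p = 341: qd = 371 - 341 = 30 and qs = 341 - 189 = 152.
Surplus = qs - qd = 152 - 30 = 122.

122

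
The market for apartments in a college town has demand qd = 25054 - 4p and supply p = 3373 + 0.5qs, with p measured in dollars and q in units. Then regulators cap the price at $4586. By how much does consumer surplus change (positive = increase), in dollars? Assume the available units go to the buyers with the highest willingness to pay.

Rearranging supply gives qs = 2p - 6746. Without the control the market clears where 25054 - 4p = 2p - 6746, i.e. p* = 5300 and q* = 3854.
Since 4586 < 5300, the ceiling is binding.
At p = 4586: qd = 25054 - 4·4586 = 6710 and qs = 2·4586 - 6746 = 2426.
Consumer surplus without the control is ½ · (6263.5 - 5300) · 3854 = 1856664.5.
With the ceiling, 2426 units are sold at 4586 (assume they go to the highest-value buyers). The demand price at q = 2426 is 5657, so CS = ½ · [(6263.5 - 4586) + (5657 - 4586)] · 2426 = 3333930.5.
Change in consumer surplus = 3333930.5 - 1856664.5 = 1477266.

1477266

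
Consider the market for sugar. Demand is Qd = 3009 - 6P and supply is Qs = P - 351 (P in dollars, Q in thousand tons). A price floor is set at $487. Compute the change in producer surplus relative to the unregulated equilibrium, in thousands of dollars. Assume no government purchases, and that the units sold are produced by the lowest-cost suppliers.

Equilibrium: 3009 - 6P = P - 351, so 3360 = 7P and P* = 480, Q* = 129.
Since 487 > 480, the floor is binding.
At P = 487: Qd = 3009 - 6·487 = 87 and Qs = 487 - 351 = 136.
Producer surplus without the control is ½ · (480 - 351) · 129 = 8320.5.
With the floor, 87 units are sold at 487. The supply price at Q = 87 is 438, so PS = ½ · [(487 - 351) + (487 - 438)] · 87 = 8047.5.
Change in producer surplus = 8047.5 - 8320.5 = -273.

-273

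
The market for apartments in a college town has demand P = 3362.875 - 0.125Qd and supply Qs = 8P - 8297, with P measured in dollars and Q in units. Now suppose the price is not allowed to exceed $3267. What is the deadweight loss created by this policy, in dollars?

0

Rearranging demand gives Qd = 26903 - 8P. Without the control the market clears where 26903 - 8P = 8P - 8297, i.e. P* = 2200 and Q* = 9303.
The ceiling of 3267 is above the equilibrium price 2200, so it is not binding; the market clears at P* = 2200, Q* = 9303.
Since the control does not bind, no trades are prevented and deadweight loss is zero.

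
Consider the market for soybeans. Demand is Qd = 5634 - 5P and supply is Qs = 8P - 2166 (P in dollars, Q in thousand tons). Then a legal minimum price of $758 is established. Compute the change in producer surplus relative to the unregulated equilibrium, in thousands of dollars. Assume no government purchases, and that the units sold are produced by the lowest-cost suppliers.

Setting quantity demanded equal to quantity supplied, 5634 - 5P = 8P - 2166, gives P* = 600 and Q* = 2634.
The floor of 758 is above the equilibrium price 600, so it binds.
At P = 758: Qd = 5634 - 5·758 = 1844 and Qs = 8·758 - 2166 = 3898.
Producer surplus without the control is ½ · (600 - 270.75) · 2634 = 433622.25.
With the floor, 1844 units are sold at 758. The supply price at Q = 1844 is 501.25, so PS = ½ · [(758 - 270.75) + (758 - 501.25)] · 1844 = 685968.
Change in producer surplus = 685968 - 433622.25 = 252345.75.

252345.75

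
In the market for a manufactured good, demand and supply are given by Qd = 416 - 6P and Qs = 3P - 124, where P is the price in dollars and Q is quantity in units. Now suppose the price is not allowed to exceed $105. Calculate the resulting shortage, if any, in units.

0

Without the control the market clears where 416 - 6P = 3P - 124, i.e. P* = 60 and Q* = 56.
The ceiling of 105 is above the equilibrium price 60, so it is not binding; the market clears at P* = 60, Q* = 56.
Since the control does not bind, there is no shortage.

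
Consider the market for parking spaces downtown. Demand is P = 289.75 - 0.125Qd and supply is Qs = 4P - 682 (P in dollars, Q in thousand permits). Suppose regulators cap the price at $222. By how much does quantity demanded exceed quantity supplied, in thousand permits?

Rearranging demand gives Qd = 2318 - 8P. Setting quantity demanded equal to quantity supplied, 2318 - 8P = 4P - 682, gives P* = 250 and Q* = 318.
Because the ceiling (222) lies below the market-clearing price, it is binding.
At P = 222: Qd = 2318 - 8·222 = 542 and Qs = 4·222 - 682 = 206.
Shortage = Qd - Qs = 542 - 206 = 336.

336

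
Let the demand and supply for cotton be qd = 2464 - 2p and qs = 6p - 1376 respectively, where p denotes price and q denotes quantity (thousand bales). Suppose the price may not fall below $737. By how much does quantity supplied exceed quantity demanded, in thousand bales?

2056

Equilibrium: 2464 - 2p = 6p - 1376, so 3840 = 8p and p* = 480, q* = 1504.
Because the floor (737) lies above the market-clearing price, it is binding.
At p = 737: qd = 2464 - 2·737 = 990 and qs = 6·737 - 1376 = 3046.
Surplus = qs - qd = 3046 - 990 = 2056.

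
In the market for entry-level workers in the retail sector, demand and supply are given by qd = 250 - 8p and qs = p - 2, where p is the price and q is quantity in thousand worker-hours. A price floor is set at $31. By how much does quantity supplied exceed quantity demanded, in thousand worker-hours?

Equilibrium: 250 - 8p = p - 2, so 252 = 9p and p* = 28, q* = 26.
Because the floor (31) lies above the market-clearing price, it is binding.
At p = 31: qd = 250 - 8·31 = 2 and qs = 31 - 2 = 29.
Surplus = qs - qd = 29 - 2 = 27.

27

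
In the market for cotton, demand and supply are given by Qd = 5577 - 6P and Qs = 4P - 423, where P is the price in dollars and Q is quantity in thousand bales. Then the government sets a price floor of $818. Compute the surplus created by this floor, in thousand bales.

2180

Setting quantity demanded equal to quantity supplied, 5577 - 6P = 4P - 423, gives P* = 600 and Q* = 1977.
The floor of 818 is above the equilibrium price 600, so it binds.
At P = 818: Qd = 5577 - 6·818 = 669 and Qs = 4·818 - 423 = 2849.
Surplus = Qs - Qd = 2849 - 669 = 2180.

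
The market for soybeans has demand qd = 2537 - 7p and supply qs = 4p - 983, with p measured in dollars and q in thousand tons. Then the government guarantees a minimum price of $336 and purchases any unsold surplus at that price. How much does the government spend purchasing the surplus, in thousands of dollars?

Without the control the market clears where 2537 - 7p = 4p - 983, i.e. p* = 320 and q* = 297.
Since 336 > 320, the floor is binding.
At p = 336: qd = 2537 - 7·336 = 185 and qs = 4·336 - 983 = 361.
Surplus = qs - qd = 176.
Government expenditure = surplus × support price = 176 × 336 = 59136.

59136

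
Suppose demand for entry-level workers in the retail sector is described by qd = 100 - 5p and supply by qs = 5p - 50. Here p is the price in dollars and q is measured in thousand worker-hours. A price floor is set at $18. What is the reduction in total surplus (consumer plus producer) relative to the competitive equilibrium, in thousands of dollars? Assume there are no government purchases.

45

In a free market, 100 - 5p = 5p - 50 gives the equilibrium p* = 15, q* = 25.
Since 18 > 15, the floor is binding.
At p = 18: qd = 100 - 5·18 = 10 and qs = 5·18 - 50 = 40.
Quantity traded falls to 10. At q = 10 the demand price is (100 - 10)/5 = 18 and the supply price is (50 + 10)/5 = 12.
Deadweight loss = ½ · (18 - 12) · (25 - 10) = ½ · 6 · 15 = 45.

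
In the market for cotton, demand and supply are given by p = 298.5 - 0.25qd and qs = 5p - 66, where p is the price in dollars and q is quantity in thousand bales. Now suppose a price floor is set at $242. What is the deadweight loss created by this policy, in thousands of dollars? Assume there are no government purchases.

Rearranging demand gives qd = 1194 - 4p. Equilibrium: 1194 - 4p = 5p - 66, so 1260 = 9p and p* = 140, q* = 634.
Since 242 > 140, the floor is binding.
At p = 242: qd = 1194 - 4·242 = 226 and qs = 5·242 - 66 = 1144.
Quantity traded falls to 226. At q = 226 the demand price is (1194 - 226)/4 = 242 and the supply price is (66 + 226)/5 = 58.4.
Deadweight loss = ½ · (242 - 58.4) · (634 - 226) = ½ · 183.6 · 408 = 37454.4.

37454.4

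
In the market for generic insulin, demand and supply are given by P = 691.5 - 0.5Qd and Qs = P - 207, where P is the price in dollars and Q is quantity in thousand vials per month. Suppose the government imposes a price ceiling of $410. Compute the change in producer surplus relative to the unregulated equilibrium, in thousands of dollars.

-31560

Rearranging demand gives Qd = 1383 - 2P. Setting quantity demanded equal to quantity supplied, 1383 - 2P = P - 207, gives P* = 530 and Q* = 323.
Because the ceiling (410) lies below the market-clearing price, it is binding.
At P = 410: Qd = 1383 - 2·410 = 563 and Qs = 410 - 207 = 203.
Producer surplus without the control is ½ · (530 - 207) · 323 = 52164.5.
With the ceiling, producers sell 203 units at 410, so PS = ½ · (410 - 207) · 203 = 20604.5.
Change in producer surplus = 20604.5 - 52164.5 = -31560.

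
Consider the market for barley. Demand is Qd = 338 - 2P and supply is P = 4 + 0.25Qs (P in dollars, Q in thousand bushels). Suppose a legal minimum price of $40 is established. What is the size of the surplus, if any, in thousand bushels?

0

Rearranging supply gives Qs = 4P - 16. In a free market, 338 - 2P = 4P - 16 gives the equilibrium P* = 59, Q* = 220.
Since 40 is below P* = 59, the floor does not bind and the free-market outcome prevails.
Since the control does not bind, there is no surplus.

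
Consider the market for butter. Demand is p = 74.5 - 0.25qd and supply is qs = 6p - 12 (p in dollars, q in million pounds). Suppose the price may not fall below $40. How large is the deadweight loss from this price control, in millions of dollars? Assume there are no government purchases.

270

Rearranging demand gives qd = 298 - 4p. Equilibrium: 298 - 4p = 6p - 12, so 310 = 10p and p* = 31, q* = 174.
The floor of 40 is above the equilibrium price 31, so it binds.
At p = 40: qd = 298 - 4·40 = 138 and qs = 6·40 - 12 = 228.
Quantity traded falls to 138. At q = 138 the demand price is (298 - 138)/4 = 40 and the supply price is (12 + 138)/6 = 25.
Deadweight loss = ½ · (40 - 25) · (174 - 138) = ½ · 15 · 36 = 270.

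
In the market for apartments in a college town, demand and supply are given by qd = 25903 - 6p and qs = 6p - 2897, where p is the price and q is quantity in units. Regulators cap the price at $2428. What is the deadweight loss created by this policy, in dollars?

0

Equilibrium: 25903 - 6p = 6p - 2897, so 28800 = 12p and p* = 2400, q* = 11503.
Since 2428 is above p* = 2400, the ceiling does not bind and the free-market outcome prevails.
Since the control does not bind, no trades are prevented and deadweight loss is zero.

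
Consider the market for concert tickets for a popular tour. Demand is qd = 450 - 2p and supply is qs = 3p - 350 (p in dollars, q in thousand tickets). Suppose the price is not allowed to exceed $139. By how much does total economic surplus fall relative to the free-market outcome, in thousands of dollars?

1653.75

In a free market, 450 - 2p = 3p - 350 gives the equilibrium p* = 160, q* = 130.
Because the ceiling (139) lies below the market-clearing price, it is binding.
At p = 139: qd = 450 - 2·139 = 172 and qs = 3·139 - 350 = 67.
Quantity traded falls to 67. At q = 67 the demand price is (450 - 67)/2 = 191.5 and the supply price is (350 + 67)/3 = 139.
Deadweight loss = ½ · (191.5 - 139) · (130 - 67) = ½ · 52.5 · 63 = 1653.75.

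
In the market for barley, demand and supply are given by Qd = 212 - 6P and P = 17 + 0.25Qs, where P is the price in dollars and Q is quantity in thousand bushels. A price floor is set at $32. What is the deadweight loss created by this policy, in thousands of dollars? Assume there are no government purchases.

Rearranging supply gives Qs = 4P - 68. In a free market, 212 - 6P = 4P - 68 gives the equilibrium P* = 28, Q* = 44.
Because the floor (32) lies above the market-clearing price, it is binding.
At P = 32: Qd = 212 - 6·32 = 20 and Qs = 4·32 - 68 = 60.
Quantity traded falls to 20. At Q = 20 the demand price is (212 - 20)/6 = 32 and the supply price is (68 + 20)/4 = 22.
Deadweight loss = ½ · (32 - 22) · (44 - 20) = ½ · 10 · 24 = 120.

120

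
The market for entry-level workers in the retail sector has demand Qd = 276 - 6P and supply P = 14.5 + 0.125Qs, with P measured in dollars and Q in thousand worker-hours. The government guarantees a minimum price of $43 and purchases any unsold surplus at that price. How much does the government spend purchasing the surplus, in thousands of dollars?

9030

Rearranging supply gives Qs = 8P - 116. Equilibrium: 276 - 6P = 8P - 116, so 392 = 14P and P* = 28, Q* = 108.
The floor of 43 is above the equilibrium price 28, so it binds.
At P = 43: Qd = 276 - 6·43 = 18 and Qs = 8·43 - 116 = 228.
Surplus = Qs - Qd = 210.
Government expenditure = surplus × support price = 210 × 43 = 9030.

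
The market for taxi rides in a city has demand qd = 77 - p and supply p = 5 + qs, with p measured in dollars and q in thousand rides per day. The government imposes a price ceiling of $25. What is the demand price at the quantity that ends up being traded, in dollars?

Rearranging supply gives qs = p - 5. In a free market, 77 - p = p - 5 gives the equilibrium p* = 41, q* = 36.
Because the ceiling (25) lies below the market-clearing price, it is binding.
At p = 25: qd = 77 - 25 = 52 and qs = 25 - 5 = 20.
Only 20 units reach the market. On the demand curve, the marginal buyer's willingness to pay at q = 20 is (77 - 20) = 57.

57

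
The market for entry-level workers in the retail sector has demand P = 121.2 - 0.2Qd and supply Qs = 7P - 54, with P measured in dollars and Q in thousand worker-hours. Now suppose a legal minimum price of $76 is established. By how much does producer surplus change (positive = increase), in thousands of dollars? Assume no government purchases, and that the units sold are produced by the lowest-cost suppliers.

Rearranging demand gives Qd = 606 - 5P. Equilibrium: 606 - 5P = 7P - 54, so 660 = 12P and P* = 55, Q* = 331.
Since 76 > 55, the floor is binding.
At P = 76: Qd = 606 - 5·76 = 226 and Qs = 7·76 - 54 = 478.
Producer surplus without the control is ½ · (55 - 54/7) · 331 = 109561/14.
With the floor, 226 units are sold at 76. The supply price at Q = 226 is 40, so PS = ½ · [(76 - 54/7) + (76 - 40)] · 226 = 82490/7.
Change in producer surplus = 82490/7 - 109561/14 = 3958.5.

3958.5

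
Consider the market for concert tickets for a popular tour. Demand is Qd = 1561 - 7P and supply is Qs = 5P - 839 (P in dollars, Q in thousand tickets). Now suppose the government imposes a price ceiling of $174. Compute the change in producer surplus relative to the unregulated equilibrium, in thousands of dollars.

-2496

Equilibrium: 1561 - 7P = 5P - 839, so 2400 = 12P and P* = 200, Q* = 161.
Because the ceiling (174) lies below the market-clearing price, it is binding.
At P = 174: Qd = 1561 - 7·174 = 343 and Qs = 5·174 - 839 = 31.
Producer surplus without the control is ½ · (200 - 167.8) · 161 = 2592.1.
With the ceiling, producers sell 31 units at 174, so PS = ½ · (174 - 167.8) · 31 = 96.1.
Change in producer surplus = 96.1 - 2592.1 = -2496.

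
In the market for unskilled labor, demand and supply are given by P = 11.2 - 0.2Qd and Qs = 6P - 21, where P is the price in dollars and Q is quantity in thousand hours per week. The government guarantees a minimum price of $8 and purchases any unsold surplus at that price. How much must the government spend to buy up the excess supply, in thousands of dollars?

Rearranging demand gives Qd = 56 - 5P. Without the control the market clears where 56 - 5P = 6P - 21, i.e. P* = 7 and Q* = 21.
Since 8 > 7, the floor is binding.
At P = 8: Qd = 56 - 5·8 = 16 and Qs = 6·8 - 21 = 27.
Surplus = Qs - Qd = 11.
Government expenditure = surplus × support price = 11 × 8 = 88.

88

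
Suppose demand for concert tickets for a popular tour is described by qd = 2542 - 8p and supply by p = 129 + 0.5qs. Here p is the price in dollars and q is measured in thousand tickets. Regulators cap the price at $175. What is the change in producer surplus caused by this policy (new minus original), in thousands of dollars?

-20685

Rearranging supply gives qs = 2p - 258. In a free market, 2542 - 8p = 2p - 258 gives the equilibrium p* = 280, q* = 302.
Since 175 < 280, the ceiling is binding.
At p = 175: qd = 2542 - 8·175 = 1142 and qs = 2·175 - 258 = 92.
Producer surplus without the control is ½ · (280 - 129) · 302 = 22801.
With the ceiling, producers sell 92 units at 175, so PS = ½ · (175 - 129) · 92 = 2116.
Change in producer surplus = 2116 - 22801 = -20685.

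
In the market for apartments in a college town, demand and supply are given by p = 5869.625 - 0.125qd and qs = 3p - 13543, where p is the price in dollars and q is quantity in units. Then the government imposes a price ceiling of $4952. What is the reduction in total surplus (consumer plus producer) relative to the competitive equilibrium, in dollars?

619377

Rearranging demand gives qd = 46957 - 8p. Without the control the market clears where 46957 - 8p = 3p - 13543, i.e. p* = 5500 and q* = 2957.
Because the ceiling (4952) lies below the market-clearing price, it is binding.
At p = 4952: qd = 46957 - 8·4952 = 7341 and qs = 3·4952 - 13543 = 1313.
Quantity traded falls to 1313. At q = 1313 the demand price is (46957 - 1313)/8 = 5705.5 and the supply price is (13543 + 1313)/3 = 4952.
Deadweight loss = ½ · (5705.5 - 4952) · (2957 - 1313) = ½ · 753.5 · 1644 = 619377.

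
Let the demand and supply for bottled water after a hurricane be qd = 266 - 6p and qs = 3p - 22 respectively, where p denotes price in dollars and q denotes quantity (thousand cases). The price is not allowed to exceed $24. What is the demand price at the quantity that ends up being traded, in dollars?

Without the control the market clears where 266 - 6p = 3p - 22, i.e. p* = 32 and q* = 74.
Since 24 < 32, the ceiling is binding.
At p = 24: qd = 266 - 6·24 = 122 and qs = 3·24 - 22 = 50.
Only 50 units reach the market. On the demand curve, the marginal buyer's willingness to pay at q = 50 is (266 - 50)/6 = 36.

36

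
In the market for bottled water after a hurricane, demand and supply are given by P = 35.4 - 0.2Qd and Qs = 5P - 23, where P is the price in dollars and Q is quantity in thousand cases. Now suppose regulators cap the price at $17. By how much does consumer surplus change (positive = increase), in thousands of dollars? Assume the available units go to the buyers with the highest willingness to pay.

Rearranging demand gives Qd = 177 - 5P. Without the control the market clears where 177 - 5P = 5P - 23, i.e. P* = 20 and Q* = 77.
Since 17 < 20, the ceiling is binding.
At P = 17: Qd = 177 - 5·17 = 92 and Qs = 5·17 - 23 = 62.
Consumer surplus without the control is ½ · (35.4 - 20) · 77 = 592.9.
With the ceiling, 62 units are sold at 17 (assume they go to the highest-value buyers). The demand price at Q = 62 is 23, so CS = ½ · [(35.4 - 17) + (23 - 17)] · 62 = 756.4.
Change in consumer surplus = 756.4 - 592.9 = 163.5.

163.5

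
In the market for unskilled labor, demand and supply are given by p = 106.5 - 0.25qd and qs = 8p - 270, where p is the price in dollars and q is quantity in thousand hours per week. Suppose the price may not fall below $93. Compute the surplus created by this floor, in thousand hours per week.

420

Rearranging demand gives qd = 426 - 4p. In a free market, 426 - 4p = 8p - 270 gives the equilibrium p* = 58, q* = 194.
Since 93 > 58, the floor is binding.
At p = 93: qd = 426 - 4·93 = 54 and qs = 8·93 - 270 = 474.
Surplus = qs - qd = 474 - 54 = 420.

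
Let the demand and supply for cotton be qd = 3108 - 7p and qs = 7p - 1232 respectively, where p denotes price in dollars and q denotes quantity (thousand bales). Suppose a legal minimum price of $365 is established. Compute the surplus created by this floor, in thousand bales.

770

Equilibrium: 3108 - 7p = 7p - 1232, so 4340 = 14p and p* = 310, q* = 938.
The floor of 365 is above the equilibrium price 310, so it binds.
At p = 365: qd = 3108 - 7·365 = 553 and qs = 7·365 - 1232 = 1323.
Surplus = qs - qd = 1323 - 553 = 770.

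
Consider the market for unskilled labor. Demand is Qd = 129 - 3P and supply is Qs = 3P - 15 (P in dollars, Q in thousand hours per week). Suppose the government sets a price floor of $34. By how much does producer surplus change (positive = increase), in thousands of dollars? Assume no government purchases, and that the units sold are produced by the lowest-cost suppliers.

120

In a free market, 129 - 3P = 3P - 15 gives the equilibrium P* = 24, Q* = 57.
Because the floor (34) lies above the market-clearing price, it is binding.
At P = 34: Qd = 129 - 3·34 = 27 and Qs = 3·34 - 15 = 87.
Producer surplus without the control is ½ · (24 - 5) · 57 = 541.5.
With the floor, 27 units are sold at 34. The supply price at Q = 27 is 14, so PS = ½ · [(34 - 5) + (34 - 14)] · 27 = 661.5.
Change in producer surplus = 661.5 - 541.5 = 120.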